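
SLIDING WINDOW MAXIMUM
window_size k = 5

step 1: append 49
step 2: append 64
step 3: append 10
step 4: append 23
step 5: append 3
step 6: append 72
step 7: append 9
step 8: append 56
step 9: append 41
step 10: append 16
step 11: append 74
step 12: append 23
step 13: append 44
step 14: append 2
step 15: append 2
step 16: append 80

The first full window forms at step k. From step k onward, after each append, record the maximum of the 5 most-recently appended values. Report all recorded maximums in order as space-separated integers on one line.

Answer: 64 72 72 72 72 72 74 74 74 74 74 80

Derivation:
step 1: append 49 -> window=[49] (not full yet)
step 2: append 64 -> window=[49, 64] (not full yet)
step 3: append 10 -> window=[49, 64, 10] (not full yet)
step 4: append 23 -> window=[49, 64, 10, 23] (not full yet)
step 5: append 3 -> window=[49, 64, 10, 23, 3] -> max=64
step 6: append 72 -> window=[64, 10, 23, 3, 72] -> max=72
step 7: append 9 -> window=[10, 23, 3, 72, 9] -> max=72
step 8: append 56 -> window=[23, 3, 72, 9, 56] -> max=72
step 9: append 41 -> window=[3, 72, 9, 56, 41] -> max=72
step 10: append 16 -> window=[72, 9, 56, 41, 16] -> max=72
step 11: append 74 -> window=[9, 56, 41, 16, 74] -> max=74
step 12: append 23 -> window=[56, 41, 16, 74, 23] -> max=74
step 13: append 44 -> window=[41, 16, 74, 23, 44] -> max=74
step 14: append 2 -> window=[16, 74, 23, 44, 2] -> max=74
step 15: append 2 -> window=[74, 23, 44, 2, 2] -> max=74
step 16: append 80 -> window=[23, 44, 2, 2, 80] -> max=80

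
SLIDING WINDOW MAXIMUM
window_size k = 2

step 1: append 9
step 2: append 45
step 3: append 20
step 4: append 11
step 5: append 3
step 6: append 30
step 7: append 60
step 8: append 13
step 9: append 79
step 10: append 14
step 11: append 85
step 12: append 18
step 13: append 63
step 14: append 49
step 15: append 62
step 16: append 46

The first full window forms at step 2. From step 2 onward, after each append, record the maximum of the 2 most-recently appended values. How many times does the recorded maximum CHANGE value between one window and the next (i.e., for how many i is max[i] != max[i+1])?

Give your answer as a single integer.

step 1: append 9 -> window=[9] (not full yet)
step 2: append 45 -> window=[9, 45] -> max=45
step 3: append 20 -> window=[45, 20] -> max=45
step 4: append 11 -> window=[20, 11] -> max=20
step 5: append 3 -> window=[11, 3] -> max=11
step 6: append 30 -> window=[3, 30] -> max=30
step 7: append 60 -> window=[30, 60] -> max=60
step 8: append 13 -> window=[60, 13] -> max=60
step 9: append 79 -> window=[13, 79] -> max=79
step 10: append 14 -> window=[79, 14] -> max=79
step 11: append 85 -> window=[14, 85] -> max=85
step 12: append 18 -> window=[85, 18] -> max=85
step 13: append 63 -> window=[18, 63] -> max=63
step 14: append 49 -> window=[63, 49] -> max=63
step 15: append 62 -> window=[49, 62] -> max=62
step 16: append 46 -> window=[62, 46] -> max=62
Recorded maximums: 45 45 20 11 30 60 60 79 79 85 85 63 63 62 62
Changes between consecutive maximums: 8

Answer: 8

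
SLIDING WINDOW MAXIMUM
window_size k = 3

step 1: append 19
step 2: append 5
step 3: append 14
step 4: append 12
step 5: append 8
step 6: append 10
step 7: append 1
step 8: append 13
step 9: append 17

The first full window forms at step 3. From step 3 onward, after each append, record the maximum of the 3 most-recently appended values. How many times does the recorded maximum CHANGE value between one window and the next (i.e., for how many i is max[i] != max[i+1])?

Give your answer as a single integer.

Answer: 5

Derivation:
step 1: append 19 -> window=[19] (not full yet)
step 2: append 5 -> window=[19, 5] (not full yet)
step 3: append 14 -> window=[19, 5, 14] -> max=19
step 4: append 12 -> window=[5, 14, 12] -> max=14
step 5: append 8 -> window=[14, 12, 8] -> max=14
step 6: append 10 -> window=[12, 8, 10] -> max=12
step 7: append 1 -> window=[8, 10, 1] -> max=10
step 8: append 13 -> window=[10, 1, 13] -> max=13
step 9: append 17 -> window=[1, 13, 17] -> max=17
Recorded maximums: 19 14 14 12 10 13 17
Changes between consecutive maximums: 5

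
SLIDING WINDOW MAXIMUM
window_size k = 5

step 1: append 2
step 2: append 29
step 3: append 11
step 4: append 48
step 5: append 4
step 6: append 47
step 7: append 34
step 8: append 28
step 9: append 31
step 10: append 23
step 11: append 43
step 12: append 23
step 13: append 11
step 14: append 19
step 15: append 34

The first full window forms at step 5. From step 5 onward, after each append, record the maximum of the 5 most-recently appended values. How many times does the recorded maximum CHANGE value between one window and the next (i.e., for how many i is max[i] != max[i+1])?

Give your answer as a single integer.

step 1: append 2 -> window=[2] (not full yet)
step 2: append 29 -> window=[2, 29] (not full yet)
step 3: append 11 -> window=[2, 29, 11] (not full yet)
step 4: append 48 -> window=[2, 29, 11, 48] (not full yet)
step 5: append 4 -> window=[2, 29, 11, 48, 4] -> max=48
step 6: append 47 -> window=[29, 11, 48, 4, 47] -> max=48
step 7: append 34 -> window=[11, 48, 4, 47, 34] -> max=48
step 8: append 28 -> window=[48, 4, 47, 34, 28] -> max=48
step 9: append 31 -> window=[4, 47, 34, 28, 31] -> max=47
step 10: append 23 -> window=[47, 34, 28, 31, 23] -> max=47
step 11: append 43 -> window=[34, 28, 31, 23, 43] -> max=43
step 12: append 23 -> window=[28, 31, 23, 43, 23] -> max=43
step 13: append 11 -> window=[31, 23, 43, 23, 11] -> max=43
step 14: append 19 -> window=[23, 43, 23, 11, 19] -> max=43
step 15: append 34 -> window=[43, 23, 11, 19, 34] -> max=43
Recorded maximums: 48 48 48 48 47 47 43 43 43 43 43
Changes between consecutive maximums: 2

Answer: 2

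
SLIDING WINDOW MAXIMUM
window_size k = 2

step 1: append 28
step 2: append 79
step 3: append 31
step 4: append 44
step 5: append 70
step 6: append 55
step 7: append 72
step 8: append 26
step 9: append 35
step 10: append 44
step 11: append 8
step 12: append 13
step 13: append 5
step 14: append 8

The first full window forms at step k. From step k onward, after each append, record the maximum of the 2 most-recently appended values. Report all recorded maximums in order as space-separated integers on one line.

step 1: append 28 -> window=[28] (not full yet)
step 2: append 79 -> window=[28, 79] -> max=79
step 3: append 31 -> window=[79, 31] -> max=79
step 4: append 44 -> window=[31, 44] -> max=44
step 5: append 70 -> window=[44, 70] -> max=70
step 6: append 55 -> window=[70, 55] -> max=70
step 7: append 72 -> window=[55, 72] -> max=72
step 8: append 26 -> window=[72, 26] -> max=72
step 9: append 35 -> window=[26, 35] -> max=35
step 10: append 44 -> window=[35, 44] -> max=44
step 11: append 8 -> window=[44, 8] -> max=44
step 12: append 13 -> window=[8, 13] -> max=13
step 13: append 5 -> window=[13, 5] -> max=13
step 14: append 8 -> window=[5, 8] -> max=8

Answer: 79 79 44 70 70 72 72 35 44 44 13 13 8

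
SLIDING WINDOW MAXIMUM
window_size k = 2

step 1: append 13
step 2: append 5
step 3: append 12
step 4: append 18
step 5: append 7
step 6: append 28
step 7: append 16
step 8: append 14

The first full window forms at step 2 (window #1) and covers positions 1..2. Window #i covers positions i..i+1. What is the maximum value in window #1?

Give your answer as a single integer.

step 1: append 13 -> window=[13] (not full yet)
step 2: append 5 -> window=[13, 5] -> max=13
Window #1 max = 13

Answer: 13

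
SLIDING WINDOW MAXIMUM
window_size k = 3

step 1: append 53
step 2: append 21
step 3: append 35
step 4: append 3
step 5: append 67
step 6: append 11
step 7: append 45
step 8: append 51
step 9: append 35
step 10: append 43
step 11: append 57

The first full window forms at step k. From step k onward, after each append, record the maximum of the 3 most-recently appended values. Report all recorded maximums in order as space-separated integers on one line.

Answer: 53 35 67 67 67 51 51 51 57

Derivation:
step 1: append 53 -> window=[53] (not full yet)
step 2: append 21 -> window=[53, 21] (not full yet)
step 3: append 35 -> window=[53, 21, 35] -> max=53
step 4: append 3 -> window=[21, 35, 3] -> max=35
step 5: append 67 -> window=[35, 3, 67] -> max=67
step 6: append 11 -> window=[3, 67, 11] -> max=67
step 7: append 45 -> window=[67, 11, 45] -> max=67
step 8: append 51 -> window=[11, 45, 51] -> max=51
step 9: append 35 -> window=[45, 51, 35] -> max=51
step 10: append 43 -> window=[51, 35, 43] -> max=51
step 11: append 57 -> window=[35, 43, 57] -> max=57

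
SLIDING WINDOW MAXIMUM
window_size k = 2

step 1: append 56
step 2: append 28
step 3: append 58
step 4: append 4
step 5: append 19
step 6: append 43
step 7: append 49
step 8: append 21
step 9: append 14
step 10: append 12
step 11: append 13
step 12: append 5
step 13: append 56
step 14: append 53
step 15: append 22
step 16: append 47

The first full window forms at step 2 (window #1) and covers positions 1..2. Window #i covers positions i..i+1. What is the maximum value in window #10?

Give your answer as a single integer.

Answer: 13

Derivation:
step 1: append 56 -> window=[56] (not full yet)
step 2: append 28 -> window=[56, 28] -> max=56
step 3: append 58 -> window=[28, 58] -> max=58
step 4: append 4 -> window=[58, 4] -> max=58
step 5: append 19 -> window=[4, 19] -> max=19
step 6: append 43 -> window=[19, 43] -> max=43
step 7: append 49 -> window=[43, 49] -> max=49
step 8: append 21 -> window=[49, 21] -> max=49
step 9: append 14 -> window=[21, 14] -> max=21
step 10: append 12 -> window=[14, 12] -> max=14
step 11: append 13 -> window=[12, 13] -> max=13
Window #10 max = 13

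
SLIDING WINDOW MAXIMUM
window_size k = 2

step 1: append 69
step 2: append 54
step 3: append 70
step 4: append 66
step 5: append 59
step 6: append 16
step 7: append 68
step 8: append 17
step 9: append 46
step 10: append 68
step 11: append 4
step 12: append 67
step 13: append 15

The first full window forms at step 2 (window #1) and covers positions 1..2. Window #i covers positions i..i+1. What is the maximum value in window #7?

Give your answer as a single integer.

step 1: append 69 -> window=[69] (not full yet)
step 2: append 54 -> window=[69, 54] -> max=69
step 3: append 70 -> window=[54, 70] -> max=70
step 4: append 66 -> window=[70, 66] -> max=70
step 5: append 59 -> window=[66, 59] -> max=66
step 6: append 16 -> window=[59, 16] -> max=59
step 7: append 68 -> window=[16, 68] -> max=68
step 8: append 17 -> window=[68, 17] -> max=68
Window #7 max = 68

Answer: 68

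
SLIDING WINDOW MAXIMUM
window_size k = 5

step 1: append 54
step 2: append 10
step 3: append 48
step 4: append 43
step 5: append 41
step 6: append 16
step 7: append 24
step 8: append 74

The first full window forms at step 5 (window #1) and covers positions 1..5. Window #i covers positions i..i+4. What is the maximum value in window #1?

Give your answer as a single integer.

Answer: 54

Derivation:
step 1: append 54 -> window=[54] (not full yet)
step 2: append 10 -> window=[54, 10] (not full yet)
step 3: append 48 -> window=[54, 10, 48] (not full yet)
step 4: append 43 -> window=[54, 10, 48, 43] (not full yet)
step 5: append 41 -> window=[54, 10, 48, 43, 41] -> max=54
Window #1 max = 54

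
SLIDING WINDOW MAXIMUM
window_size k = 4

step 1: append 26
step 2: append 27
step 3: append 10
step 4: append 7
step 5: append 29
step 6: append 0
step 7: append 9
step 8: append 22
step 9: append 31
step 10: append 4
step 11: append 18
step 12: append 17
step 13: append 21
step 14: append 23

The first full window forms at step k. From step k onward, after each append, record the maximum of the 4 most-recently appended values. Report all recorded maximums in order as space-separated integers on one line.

Answer: 27 29 29 29 29 31 31 31 31 21 23

Derivation:
step 1: append 26 -> window=[26] (not full yet)
step 2: append 27 -> window=[26, 27] (not full yet)
step 3: append 10 -> window=[26, 27, 10] (not full yet)
step 4: append 7 -> window=[26, 27, 10, 7] -> max=27
step 5: append 29 -> window=[27, 10, 7, 29] -> max=29
step 6: append 0 -> window=[10, 7, 29, 0] -> max=29
step 7: append 9 -> window=[7, 29, 0, 9] -> max=29
step 8: append 22 -> window=[29, 0, 9, 22] -> max=29
step 9: append 31 -> window=[0, 9, 22, 31] -> max=31
step 10: append 4 -> window=[9, 22, 31, 4] -> max=31
step 11: append 18 -> window=[22, 31, 4, 18] -> max=31
step 12: append 17 -> window=[31, 4, 18, 17] -> max=31
step 13: append 21 -> window=[4, 18, 17, 21] -> max=21
step 14: append 23 -> window=[18, 17, 21, 23] -> max=23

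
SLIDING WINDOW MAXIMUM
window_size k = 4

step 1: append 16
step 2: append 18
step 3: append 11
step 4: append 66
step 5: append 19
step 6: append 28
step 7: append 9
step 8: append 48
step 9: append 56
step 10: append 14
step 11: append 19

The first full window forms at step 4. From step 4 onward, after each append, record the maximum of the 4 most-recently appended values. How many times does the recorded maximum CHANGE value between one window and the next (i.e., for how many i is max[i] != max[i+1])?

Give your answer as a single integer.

step 1: append 16 -> window=[16] (not full yet)
step 2: append 18 -> window=[16, 18] (not full yet)
step 3: append 11 -> window=[16, 18, 11] (not full yet)
step 4: append 66 -> window=[16, 18, 11, 66] -> max=66
step 5: append 19 -> window=[18, 11, 66, 19] -> max=66
step 6: append 28 -> window=[11, 66, 19, 28] -> max=66
step 7: append 9 -> window=[66, 19, 28, 9] -> max=66
step 8: append 48 -> window=[19, 28, 9, 48] -> max=48
step 9: append 56 -> window=[28, 9, 48, 56] -> max=56
step 10: append 14 -> window=[9, 48, 56, 14] -> max=56
step 11: append 19 -> window=[48, 56, 14, 19] -> max=56
Recorded maximums: 66 66 66 66 48 56 56 56
Changes between consecutive maximums: 2

Answer: 2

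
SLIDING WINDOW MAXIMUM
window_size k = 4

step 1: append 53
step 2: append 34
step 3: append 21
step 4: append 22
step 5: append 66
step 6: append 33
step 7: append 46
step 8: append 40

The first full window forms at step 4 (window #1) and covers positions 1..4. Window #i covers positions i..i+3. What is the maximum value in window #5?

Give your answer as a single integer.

step 1: append 53 -> window=[53] (not full yet)
step 2: append 34 -> window=[53, 34] (not full yet)
step 3: append 21 -> window=[53, 34, 21] (not full yet)
step 4: append 22 -> window=[53, 34, 21, 22] -> max=53
step 5: append 66 -> window=[34, 21, 22, 66] -> max=66
step 6: append 33 -> window=[21, 22, 66, 33] -> max=66
step 7: append 46 -> window=[22, 66, 33, 46] -> max=66
step 8: append 40 -> window=[66, 33, 46, 40] -> max=66
Window #5 max = 66

Answer: 66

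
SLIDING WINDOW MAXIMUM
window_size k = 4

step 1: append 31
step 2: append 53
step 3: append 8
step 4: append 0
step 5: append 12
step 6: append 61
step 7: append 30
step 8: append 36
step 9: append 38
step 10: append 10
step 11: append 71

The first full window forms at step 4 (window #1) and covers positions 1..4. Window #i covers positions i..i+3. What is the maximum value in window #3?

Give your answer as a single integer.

step 1: append 31 -> window=[31] (not full yet)
step 2: append 53 -> window=[31, 53] (not full yet)
step 3: append 8 -> window=[31, 53, 8] (not full yet)
step 4: append 0 -> window=[31, 53, 8, 0] -> max=53
step 5: append 12 -> window=[53, 8, 0, 12] -> max=53
step 6: append 61 -> window=[8, 0, 12, 61] -> max=61
Window #3 max = 61

Answer: 61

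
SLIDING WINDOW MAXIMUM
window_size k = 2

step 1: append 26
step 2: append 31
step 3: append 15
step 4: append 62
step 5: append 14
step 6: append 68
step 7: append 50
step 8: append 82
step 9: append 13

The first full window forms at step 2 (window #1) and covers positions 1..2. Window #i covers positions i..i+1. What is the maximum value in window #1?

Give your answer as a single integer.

Answer: 31

Derivation:
step 1: append 26 -> window=[26] (not full yet)
step 2: append 31 -> window=[26, 31] -> max=31
Window #1 max = 31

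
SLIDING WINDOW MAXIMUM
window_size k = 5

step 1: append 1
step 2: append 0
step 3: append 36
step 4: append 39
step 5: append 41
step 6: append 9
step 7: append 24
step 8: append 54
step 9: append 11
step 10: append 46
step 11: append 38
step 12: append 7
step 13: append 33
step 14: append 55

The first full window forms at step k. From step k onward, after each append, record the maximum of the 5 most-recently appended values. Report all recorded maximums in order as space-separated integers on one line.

step 1: append 1 -> window=[1] (not full yet)
step 2: append 0 -> window=[1, 0] (not full yet)
step 3: append 36 -> window=[1, 0, 36] (not full yet)
step 4: append 39 -> window=[1, 0, 36, 39] (not full yet)
step 5: append 41 -> window=[1, 0, 36, 39, 41] -> max=41
step 6: append 9 -> window=[0, 36, 39, 41, 9] -> max=41
step 7: append 24 -> window=[36, 39, 41, 9, 24] -> max=41
step 8: append 54 -> window=[39, 41, 9, 24, 54] -> max=54
step 9: append 11 -> window=[41, 9, 24, 54, 11] -> max=54
step 10: append 46 -> window=[9, 24, 54, 11, 46] -> max=54
step 11: append 38 -> window=[24, 54, 11, 46, 38] -> max=54
step 12: append 7 -> window=[54, 11, 46, 38, 7] -> max=54
step 13: append 33 -> window=[11, 46, 38, 7, 33] -> max=46
step 14: append 55 -> window=[46, 38, 7, 33, 55] -> max=55

Answer: 41 41 41 54 54 54 54 54 46 55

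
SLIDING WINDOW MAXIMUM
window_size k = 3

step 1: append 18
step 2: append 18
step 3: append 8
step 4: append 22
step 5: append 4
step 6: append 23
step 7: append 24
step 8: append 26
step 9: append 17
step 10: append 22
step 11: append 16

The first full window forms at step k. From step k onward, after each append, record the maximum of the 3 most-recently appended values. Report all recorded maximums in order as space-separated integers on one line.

step 1: append 18 -> window=[18] (not full yet)
step 2: append 18 -> window=[18, 18] (not full yet)
step 3: append 8 -> window=[18, 18, 8] -> max=18
step 4: append 22 -> window=[18, 8, 22] -> max=22
step 5: append 4 -> window=[8, 22, 4] -> max=22
step 6: append 23 -> window=[22, 4, 23] -> max=23
step 7: append 24 -> window=[4, 23, 24] -> max=24
step 8: append 26 -> window=[23, 24, 26] -> max=26
step 9: append 17 -> window=[24, 26, 17] -> max=26
step 10: append 22 -> window=[26, 17, 22] -> max=26
step 11: append 16 -> window=[17, 22, 16] -> max=22

Answer: 18 22 22 23 24 26 26 26 22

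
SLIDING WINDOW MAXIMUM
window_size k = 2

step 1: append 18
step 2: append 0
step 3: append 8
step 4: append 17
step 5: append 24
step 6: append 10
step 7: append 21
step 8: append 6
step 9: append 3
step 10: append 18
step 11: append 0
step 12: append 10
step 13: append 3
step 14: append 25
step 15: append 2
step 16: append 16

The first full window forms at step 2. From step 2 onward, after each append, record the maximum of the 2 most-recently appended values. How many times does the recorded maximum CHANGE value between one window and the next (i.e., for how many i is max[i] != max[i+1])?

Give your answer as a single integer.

Answer: 9

Derivation:
step 1: append 18 -> window=[18] (not full yet)
step 2: append 0 -> window=[18, 0] -> max=18
step 3: append 8 -> window=[0, 8] -> max=8
step 4: append 17 -> window=[8, 17] -> max=17
step 5: append 24 -> window=[17, 24] -> max=24
step 6: append 10 -> window=[24, 10] -> max=24
step 7: append 21 -> window=[10, 21] -> max=21
step 8: append 6 -> window=[21, 6] -> max=21
step 9: append 3 -> window=[6, 3] -> max=6
step 10: append 18 -> window=[3, 18] -> max=18
step 11: append 0 -> window=[18, 0] -> max=18
step 12: append 10 -> window=[0, 10] -> max=10
step 13: append 3 -> window=[10, 3] -> max=10
step 14: append 25 -> window=[3, 25] -> max=25
step 15: append 2 -> window=[25, 2] -> max=25
step 16: append 16 -> window=[2, 16] -> max=16
Recorded maximums: 18 8 17 24 24 21 21 6 18 18 10 10 25 25 16
Changes between consecutive maximums: 9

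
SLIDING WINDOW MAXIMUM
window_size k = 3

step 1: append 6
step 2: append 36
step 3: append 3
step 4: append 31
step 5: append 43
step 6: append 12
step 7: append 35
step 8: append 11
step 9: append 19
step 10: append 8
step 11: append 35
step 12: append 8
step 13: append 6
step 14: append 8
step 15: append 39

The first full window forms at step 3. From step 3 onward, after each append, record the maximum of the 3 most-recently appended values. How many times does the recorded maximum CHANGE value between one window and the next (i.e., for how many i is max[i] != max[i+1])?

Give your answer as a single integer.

step 1: append 6 -> window=[6] (not full yet)
step 2: append 36 -> window=[6, 36] (not full yet)
step 3: append 3 -> window=[6, 36, 3] -> max=36
step 4: append 31 -> window=[36, 3, 31] -> max=36
step 5: append 43 -> window=[3, 31, 43] -> max=43
step 6: append 12 -> window=[31, 43, 12] -> max=43
step 7: append 35 -> window=[43, 12, 35] -> max=43
step 8: append 11 -> window=[12, 35, 11] -> max=35
step 9: append 19 -> window=[35, 11, 19] -> max=35
step 10: append 8 -> window=[11, 19, 8] -> max=19
step 11: append 35 -> window=[19, 8, 35] -> max=35
step 12: append 8 -> window=[8, 35, 8] -> max=35
step 13: append 6 -> window=[35, 8, 6] -> max=35
step 14: append 8 -> window=[8, 6, 8] -> max=8
step 15: append 39 -> window=[6, 8, 39] -> max=39
Recorded maximums: 36 36 43 43 43 35 35 19 35 35 35 8 39
Changes between consecutive maximums: 6

Answer: 6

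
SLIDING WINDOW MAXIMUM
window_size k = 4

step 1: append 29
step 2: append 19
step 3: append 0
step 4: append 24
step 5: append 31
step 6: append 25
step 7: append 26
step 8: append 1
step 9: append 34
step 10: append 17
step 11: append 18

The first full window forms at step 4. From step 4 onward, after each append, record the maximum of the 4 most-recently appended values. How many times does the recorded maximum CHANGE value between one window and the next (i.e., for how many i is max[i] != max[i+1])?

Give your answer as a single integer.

Answer: 2

Derivation:
step 1: append 29 -> window=[29] (not full yet)
step 2: append 19 -> window=[29, 19] (not full yet)
step 3: append 0 -> window=[29, 19, 0] (not full yet)
step 4: append 24 -> window=[29, 19, 0, 24] -> max=29
step 5: append 31 -> window=[19, 0, 24, 31] -> max=31
step 6: append 25 -> window=[0, 24, 31, 25] -> max=31
step 7: append 26 -> window=[24, 31, 25, 26] -> max=31
step 8: append 1 -> window=[31, 25, 26, 1] -> max=31
step 9: append 34 -> window=[25, 26, 1, 34] -> max=34
step 10: append 17 -> window=[26, 1, 34, 17] -> max=34
step 11: append 18 -> window=[1, 34, 17, 18] -> max=34
Recorded maximums: 29 31 31 31 31 34 34 34
Changes between consecutive maximums: 2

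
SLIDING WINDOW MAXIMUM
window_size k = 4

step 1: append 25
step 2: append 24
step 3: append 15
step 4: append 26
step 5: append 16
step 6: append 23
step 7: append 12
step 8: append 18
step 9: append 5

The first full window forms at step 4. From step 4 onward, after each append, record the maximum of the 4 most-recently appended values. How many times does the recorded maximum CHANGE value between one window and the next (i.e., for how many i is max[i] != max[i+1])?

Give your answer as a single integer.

step 1: append 25 -> window=[25] (not full yet)
step 2: append 24 -> window=[25, 24] (not full yet)
step 3: append 15 -> window=[25, 24, 15] (not full yet)
step 4: append 26 -> window=[25, 24, 15, 26] -> max=26
step 5: append 16 -> window=[24, 15, 26, 16] -> max=26
step 6: append 23 -> window=[15, 26, 16, 23] -> max=26
step 7: append 12 -> window=[26, 16, 23, 12] -> max=26
step 8: append 18 -> window=[16, 23, 12, 18] -> max=23
step 9: append 5 -> window=[23, 12, 18, 5] -> max=23
Recorded maximums: 26 26 26 26 23 23
Changes between consecutive maximums: 1

Answer: 1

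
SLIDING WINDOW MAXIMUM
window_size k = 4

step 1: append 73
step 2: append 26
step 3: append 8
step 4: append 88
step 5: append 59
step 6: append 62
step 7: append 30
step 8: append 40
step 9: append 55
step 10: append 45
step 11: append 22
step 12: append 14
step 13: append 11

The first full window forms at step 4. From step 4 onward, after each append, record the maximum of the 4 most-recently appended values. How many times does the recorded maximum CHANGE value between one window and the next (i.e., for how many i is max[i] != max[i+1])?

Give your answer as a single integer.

Answer: 3

Derivation:
step 1: append 73 -> window=[73] (not full yet)
step 2: append 26 -> window=[73, 26] (not full yet)
step 3: append 8 -> window=[73, 26, 8] (not full yet)
step 4: append 88 -> window=[73, 26, 8, 88] -> max=88
step 5: append 59 -> window=[26, 8, 88, 59] -> max=88
step 6: append 62 -> window=[8, 88, 59, 62] -> max=88
step 7: append 30 -> window=[88, 59, 62, 30] -> max=88
step 8: append 40 -> window=[59, 62, 30, 40] -> max=62
step 9: append 55 -> window=[62, 30, 40, 55] -> max=62
step 10: append 45 -> window=[30, 40, 55, 45] -> max=55
step 11: append 22 -> window=[40, 55, 45, 22] -> max=55
step 12: append 14 -> window=[55, 45, 22, 14] -> max=55
step 13: append 11 -> window=[45, 22, 14, 11] -> max=45
Recorded maximums: 88 88 88 88 62 62 55 55 55 45
Changes between consecutive maximums: 3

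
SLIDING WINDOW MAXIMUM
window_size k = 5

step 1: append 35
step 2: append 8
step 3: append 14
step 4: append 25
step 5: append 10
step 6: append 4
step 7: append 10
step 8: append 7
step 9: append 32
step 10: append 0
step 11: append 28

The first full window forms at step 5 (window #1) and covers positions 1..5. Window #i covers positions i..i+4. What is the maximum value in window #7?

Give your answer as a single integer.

step 1: append 35 -> window=[35] (not full yet)
step 2: append 8 -> window=[35, 8] (not full yet)
step 3: append 14 -> window=[35, 8, 14] (not full yet)
step 4: append 25 -> window=[35, 8, 14, 25] (not full yet)
step 5: append 10 -> window=[35, 8, 14, 25, 10] -> max=35
step 6: append 4 -> window=[8, 14, 25, 10, 4] -> max=25
step 7: append 10 -> window=[14, 25, 10, 4, 10] -> max=25
step 8: append 7 -> window=[25, 10, 4, 10, 7] -> max=25
step 9: append 32 -> window=[10, 4, 10, 7, 32] -> max=32
step 10: append 0 -> window=[4, 10, 7, 32, 0] -> max=32
step 11: append 28 -> window=[10, 7, 32, 0, 28] -> max=32
Window #7 max = 32

Answer: 32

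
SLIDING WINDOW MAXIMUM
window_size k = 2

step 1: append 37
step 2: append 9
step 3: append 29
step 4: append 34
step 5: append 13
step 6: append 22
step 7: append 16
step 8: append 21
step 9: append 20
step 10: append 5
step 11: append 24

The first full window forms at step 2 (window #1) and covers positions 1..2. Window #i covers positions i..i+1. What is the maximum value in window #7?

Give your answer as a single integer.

Answer: 21

Derivation:
step 1: append 37 -> window=[37] (not full yet)
step 2: append 9 -> window=[37, 9] -> max=37
step 3: append 29 -> window=[9, 29] -> max=29
step 4: append 34 -> window=[29, 34] -> max=34
step 5: append 13 -> window=[34, 13] -> max=34
step 6: append 22 -> window=[13, 22] -> max=22
step 7: append 16 -> window=[22, 16] -> max=22
step 8: append 21 -> window=[16, 21] -> max=21
Window #7 max = 21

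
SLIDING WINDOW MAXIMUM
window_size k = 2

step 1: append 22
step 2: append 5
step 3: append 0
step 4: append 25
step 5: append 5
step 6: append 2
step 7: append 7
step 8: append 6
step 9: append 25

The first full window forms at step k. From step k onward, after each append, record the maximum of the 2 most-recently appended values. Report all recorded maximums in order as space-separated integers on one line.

Answer: 22 5 25 25 5 7 7 25

Derivation:
step 1: append 22 -> window=[22] (not full yet)
step 2: append 5 -> window=[22, 5] -> max=22
step 3: append 0 -> window=[5, 0] -> max=5
step 4: append 25 -> window=[0, 25] -> max=25
step 5: append 5 -> window=[25, 5] -> max=25
step 6: append 2 -> window=[5, 2] -> max=5
step 7: append 7 -> window=[2, 7] -> max=7
step 8: append 6 -> window=[7, 6] -> max=7
step 9: append 25 -> window=[6, 25] -> max=25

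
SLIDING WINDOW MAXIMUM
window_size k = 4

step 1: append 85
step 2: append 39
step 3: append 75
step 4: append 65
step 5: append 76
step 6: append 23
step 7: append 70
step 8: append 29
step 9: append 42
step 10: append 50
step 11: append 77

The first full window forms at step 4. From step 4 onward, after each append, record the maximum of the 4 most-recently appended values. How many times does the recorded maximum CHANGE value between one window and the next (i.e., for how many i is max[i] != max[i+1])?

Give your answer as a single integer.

step 1: append 85 -> window=[85] (not full yet)
step 2: append 39 -> window=[85, 39] (not full yet)
step 3: append 75 -> window=[85, 39, 75] (not full yet)
step 4: append 65 -> window=[85, 39, 75, 65] -> max=85
step 5: append 76 -> window=[39, 75, 65, 76] -> max=76
step 6: append 23 -> window=[75, 65, 76, 23] -> max=76
step 7: append 70 -> window=[65, 76, 23, 70] -> max=76
step 8: append 29 -> window=[76, 23, 70, 29] -> max=76
step 9: append 42 -> window=[23, 70, 29, 42] -> max=70
step 10: append 50 -> window=[70, 29, 42, 50] -> max=70
step 11: append 77 -> window=[29, 42, 50, 77] -> max=77
Recorded maximums: 85 76 76 76 76 70 70 77
Changes between consecutive maximums: 3

Answer: 3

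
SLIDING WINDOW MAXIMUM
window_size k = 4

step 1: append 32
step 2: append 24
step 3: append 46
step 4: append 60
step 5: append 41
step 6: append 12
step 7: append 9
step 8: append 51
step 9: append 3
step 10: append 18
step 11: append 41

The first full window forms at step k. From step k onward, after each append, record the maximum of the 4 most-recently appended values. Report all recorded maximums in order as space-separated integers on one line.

Answer: 60 60 60 60 51 51 51 51

Derivation:
step 1: append 32 -> window=[32] (not full yet)
step 2: append 24 -> window=[32, 24] (not full yet)
step 3: append 46 -> window=[32, 24, 46] (not full yet)
step 4: append 60 -> window=[32, 24, 46, 60] -> max=60
step 5: append 41 -> window=[24, 46, 60, 41] -> max=60
step 6: append 12 -> window=[46, 60, 41, 12] -> max=60
step 7: append 9 -> window=[60, 41, 12, 9] -> max=60
step 8: append 51 -> window=[41, 12, 9, 51] -> max=51
step 9: append 3 -> window=[12, 9, 51, 3] -> max=51
step 10: append 18 -> window=[9, 51, 3, 18] -> max=51
step 11: append 41 -> window=[51, 3, 18, 41] -> max=51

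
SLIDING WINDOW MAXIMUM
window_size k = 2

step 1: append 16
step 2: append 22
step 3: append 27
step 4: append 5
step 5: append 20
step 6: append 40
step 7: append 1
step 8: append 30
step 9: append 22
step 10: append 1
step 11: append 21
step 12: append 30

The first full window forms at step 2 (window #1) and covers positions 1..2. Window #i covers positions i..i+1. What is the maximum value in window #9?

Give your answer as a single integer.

Answer: 22

Derivation:
step 1: append 16 -> window=[16] (not full yet)
step 2: append 22 -> window=[16, 22] -> max=22
step 3: append 27 -> window=[22, 27] -> max=27
step 4: append 5 -> window=[27, 5] -> max=27
step 5: append 20 -> window=[5, 20] -> max=20
step 6: append 40 -> window=[20, 40] -> max=40
step 7: append 1 -> window=[40, 1] -> max=40
step 8: append 30 -> window=[1, 30] -> max=30
step 9: append 22 -> window=[30, 22] -> max=30
step 10: append 1 -> window=[22, 1] -> max=22
Window #9 max = 22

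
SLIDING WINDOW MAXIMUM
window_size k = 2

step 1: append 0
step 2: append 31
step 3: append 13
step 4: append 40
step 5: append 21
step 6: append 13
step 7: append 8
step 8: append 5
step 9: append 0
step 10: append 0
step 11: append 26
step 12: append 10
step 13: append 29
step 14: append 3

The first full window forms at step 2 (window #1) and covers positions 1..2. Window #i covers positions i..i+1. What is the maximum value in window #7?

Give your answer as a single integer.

Answer: 8

Derivation:
step 1: append 0 -> window=[0] (not full yet)
step 2: append 31 -> window=[0, 31] -> max=31
step 3: append 13 -> window=[31, 13] -> max=31
step 4: append 40 -> window=[13, 40] -> max=40
step 5: append 21 -> window=[40, 21] -> max=40
step 6: append 13 -> window=[21, 13] -> max=21
step 7: append 8 -> window=[13, 8] -> max=13
step 8: append 5 -> window=[8, 5] -> max=8
Window #7 max = 8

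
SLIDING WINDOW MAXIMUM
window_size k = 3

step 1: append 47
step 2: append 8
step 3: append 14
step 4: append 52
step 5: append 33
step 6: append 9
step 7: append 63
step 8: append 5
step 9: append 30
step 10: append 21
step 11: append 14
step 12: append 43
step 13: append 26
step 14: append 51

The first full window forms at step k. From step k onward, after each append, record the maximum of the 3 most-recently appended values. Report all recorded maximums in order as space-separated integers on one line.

Answer: 47 52 52 52 63 63 63 30 30 43 43 51

Derivation:
step 1: append 47 -> window=[47] (not full yet)
step 2: append 8 -> window=[47, 8] (not full yet)
step 3: append 14 -> window=[47, 8, 14] -> max=47
step 4: append 52 -> window=[8, 14, 52] -> max=52
step 5: append 33 -> window=[14, 52, 33] -> max=52
step 6: append 9 -> window=[52, 33, 9] -> max=52
step 7: append 63 -> window=[33, 9, 63] -> max=63
step 8: append 5 -> window=[9, 63, 5] -> max=63
step 9: append 30 -> window=[63, 5, 30] -> max=63
step 10: append 21 -> window=[5, 30, 21] -> max=30
step 11: append 14 -> window=[30, 21, 14] -> max=30
step 12: append 43 -> window=[21, 14, 43] -> max=43
step 13: append 26 -> window=[14, 43, 26] -> max=43
step 14: append 51 -> window=[43, 26, 51] -> max=51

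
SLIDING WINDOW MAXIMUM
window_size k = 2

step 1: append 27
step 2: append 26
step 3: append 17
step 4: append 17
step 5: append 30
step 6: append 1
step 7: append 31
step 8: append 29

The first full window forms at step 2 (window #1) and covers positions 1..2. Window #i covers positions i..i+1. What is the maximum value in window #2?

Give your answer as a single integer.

step 1: append 27 -> window=[27] (not full yet)
step 2: append 26 -> window=[27, 26] -> max=27
step 3: append 17 -> window=[26, 17] -> max=26
Window #2 max = 26

Answer: 26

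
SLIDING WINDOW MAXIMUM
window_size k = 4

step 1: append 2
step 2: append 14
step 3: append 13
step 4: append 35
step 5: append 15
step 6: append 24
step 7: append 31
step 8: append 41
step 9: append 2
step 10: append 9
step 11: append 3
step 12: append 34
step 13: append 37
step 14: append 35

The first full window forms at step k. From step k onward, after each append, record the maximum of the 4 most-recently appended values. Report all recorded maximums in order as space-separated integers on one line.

step 1: append 2 -> window=[2] (not full yet)
step 2: append 14 -> window=[2, 14] (not full yet)
step 3: append 13 -> window=[2, 14, 13] (not full yet)
step 4: append 35 -> window=[2, 14, 13, 35] -> max=35
step 5: append 15 -> window=[14, 13, 35, 15] -> max=35
step 6: append 24 -> window=[13, 35, 15, 24] -> max=35
step 7: append 31 -> window=[35, 15, 24, 31] -> max=35
step 8: append 41 -> window=[15, 24, 31, 41] -> max=41
step 9: append 2 -> window=[24, 31, 41, 2] -> max=41
step 10: append 9 -> window=[31, 41, 2, 9] -> max=41
step 11: append 3 -> window=[41, 2, 9, 3] -> max=41
step 12: append 34 -> window=[2, 9, 3, 34] -> max=34
step 13: append 37 -> window=[9, 3, 34, 37] -> max=37
step 14: append 35 -> window=[3, 34, 37, 35] -> max=37

Answer: 35 35 35 35 41 41 41 41 34 37 37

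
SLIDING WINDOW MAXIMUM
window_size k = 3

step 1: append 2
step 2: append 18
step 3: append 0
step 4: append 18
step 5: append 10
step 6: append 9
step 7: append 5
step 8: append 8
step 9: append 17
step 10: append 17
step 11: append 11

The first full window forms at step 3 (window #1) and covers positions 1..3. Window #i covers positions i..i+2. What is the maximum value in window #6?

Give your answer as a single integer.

step 1: append 2 -> window=[2] (not full yet)
step 2: append 18 -> window=[2, 18] (not full yet)
step 3: append 0 -> window=[2, 18, 0] -> max=18
step 4: append 18 -> window=[18, 0, 18] -> max=18
step 5: append 10 -> window=[0, 18, 10] -> max=18
step 6: append 9 -> window=[18, 10, 9] -> max=18
step 7: append 5 -> window=[10, 9, 5] -> max=10
step 8: append 8 -> window=[9, 5, 8] -> max=9
Window #6 max = 9

Answer: 9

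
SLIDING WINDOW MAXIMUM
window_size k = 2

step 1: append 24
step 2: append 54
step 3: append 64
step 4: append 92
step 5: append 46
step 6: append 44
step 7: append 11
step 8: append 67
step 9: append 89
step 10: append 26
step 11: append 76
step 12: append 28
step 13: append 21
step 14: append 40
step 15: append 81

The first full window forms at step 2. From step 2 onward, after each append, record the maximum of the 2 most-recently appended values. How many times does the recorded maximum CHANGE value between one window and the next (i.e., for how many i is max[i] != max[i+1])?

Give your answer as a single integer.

step 1: append 24 -> window=[24] (not full yet)
step 2: append 54 -> window=[24, 54] -> max=54
step 3: append 64 -> window=[54, 64] -> max=64
step 4: append 92 -> window=[64, 92] -> max=92
step 5: append 46 -> window=[92, 46] -> max=92
step 6: append 44 -> window=[46, 44] -> max=46
step 7: append 11 -> window=[44, 11] -> max=44
step 8: append 67 -> window=[11, 67] -> max=67
step 9: append 89 -> window=[67, 89] -> max=89
step 10: append 26 -> window=[89, 26] -> max=89
step 11: append 76 -> window=[26, 76] -> max=76
step 12: append 28 -> window=[76, 28] -> max=76
step 13: append 21 -> window=[28, 21] -> max=28
step 14: append 40 -> window=[21, 40] -> max=40
step 15: append 81 -> window=[40, 81] -> max=81
Recorded maximums: 54 64 92 92 46 44 67 89 89 76 76 28 40 81
Changes between consecutive maximums: 10

Answer: 10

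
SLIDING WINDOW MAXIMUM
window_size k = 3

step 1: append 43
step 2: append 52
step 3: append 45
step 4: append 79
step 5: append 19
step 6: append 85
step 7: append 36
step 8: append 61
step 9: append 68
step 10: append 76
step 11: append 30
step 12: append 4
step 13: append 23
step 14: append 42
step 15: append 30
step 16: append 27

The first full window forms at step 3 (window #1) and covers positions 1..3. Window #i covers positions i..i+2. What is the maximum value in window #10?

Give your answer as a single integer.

step 1: append 43 -> window=[43] (not full yet)
step 2: append 52 -> window=[43, 52] (not full yet)
step 3: append 45 -> window=[43, 52, 45] -> max=52
step 4: append 79 -> window=[52, 45, 79] -> max=79
step 5: append 19 -> window=[45, 79, 19] -> max=79
step 6: append 85 -> window=[79, 19, 85] -> max=85
step 7: append 36 -> window=[19, 85, 36] -> max=85
step 8: append 61 -> window=[85, 36, 61] -> max=85
step 9: append 68 -> window=[36, 61, 68] -> max=68
step 10: append 76 -> window=[61, 68, 76] -> max=76
step 11: append 30 -> window=[68, 76, 30] -> max=76
step 12: append 4 -> window=[76, 30, 4] -> max=76
Window #10 max = 76

Answer: 76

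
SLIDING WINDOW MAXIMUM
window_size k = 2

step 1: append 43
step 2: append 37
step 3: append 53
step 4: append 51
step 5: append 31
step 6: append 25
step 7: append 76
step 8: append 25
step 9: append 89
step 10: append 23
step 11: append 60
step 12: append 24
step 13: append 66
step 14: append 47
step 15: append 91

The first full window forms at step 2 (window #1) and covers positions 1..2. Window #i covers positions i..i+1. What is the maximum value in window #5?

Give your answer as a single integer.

Answer: 31

Derivation:
step 1: append 43 -> window=[43] (not full yet)
step 2: append 37 -> window=[43, 37] -> max=43
step 3: append 53 -> window=[37, 53] -> max=53
step 4: append 51 -> window=[53, 51] -> max=53
step 5: append 31 -> window=[51, 31] -> max=51
step 6: append 25 -> window=[31, 25] -> max=31
Window #5 max = 31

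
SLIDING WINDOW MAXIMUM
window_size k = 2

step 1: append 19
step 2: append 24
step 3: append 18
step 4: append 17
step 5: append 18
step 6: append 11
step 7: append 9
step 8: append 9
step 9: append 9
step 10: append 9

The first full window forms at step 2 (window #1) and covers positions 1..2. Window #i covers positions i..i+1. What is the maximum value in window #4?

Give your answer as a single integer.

step 1: append 19 -> window=[19] (not full yet)
step 2: append 24 -> window=[19, 24] -> max=24
step 3: append 18 -> window=[24, 18] -> max=24
step 4: append 17 -> window=[18, 17] -> max=18
step 5: append 18 -> window=[17, 18] -> max=18
Window #4 max = 18

Answer: 18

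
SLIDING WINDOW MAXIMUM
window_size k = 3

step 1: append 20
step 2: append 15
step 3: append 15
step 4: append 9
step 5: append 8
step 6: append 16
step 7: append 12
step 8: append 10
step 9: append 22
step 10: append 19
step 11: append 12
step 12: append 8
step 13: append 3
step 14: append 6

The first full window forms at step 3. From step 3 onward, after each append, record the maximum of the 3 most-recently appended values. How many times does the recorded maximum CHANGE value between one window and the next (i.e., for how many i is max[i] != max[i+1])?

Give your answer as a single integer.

Answer: 6

Derivation:
step 1: append 20 -> window=[20] (not full yet)
step 2: append 15 -> window=[20, 15] (not full yet)
step 3: append 15 -> window=[20, 15, 15] -> max=20
step 4: append 9 -> window=[15, 15, 9] -> max=15
step 5: append 8 -> window=[15, 9, 8] -> max=15
step 6: append 16 -> window=[9, 8, 16] -> max=16
step 7: append 12 -> window=[8, 16, 12] -> max=16
step 8: append 10 -> window=[16, 12, 10] -> max=16
step 9: append 22 -> window=[12, 10, 22] -> max=22
step 10: append 19 -> window=[10, 22, 19] -> max=22
step 11: append 12 -> window=[22, 19, 12] -> max=22
step 12: append 8 -> window=[19, 12, 8] -> max=19
step 13: append 3 -> window=[12, 8, 3] -> max=12
step 14: append 6 -> window=[8, 3, 6] -> max=8
Recorded maximums: 20 15 15 16 16 16 22 22 22 19 12 8
Changes between consecutive maximums: 6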